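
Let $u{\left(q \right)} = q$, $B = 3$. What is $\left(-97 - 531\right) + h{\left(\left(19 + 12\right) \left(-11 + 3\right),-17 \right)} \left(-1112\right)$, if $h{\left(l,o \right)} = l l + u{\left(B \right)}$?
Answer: $-68396412$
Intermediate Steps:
$h{\left(l,o \right)} = 3 + l^{2}$ ($h{\left(l,o \right)} = l l + 3 = l^{2} + 3 = 3 + l^{2}$)
$\left(-97 - 531\right) + h{\left(\left(19 + 12\right) \left(-11 + 3\right),-17 \right)} \left(-1112\right) = \left(-97 - 531\right) + \left(3 + \left(\left(19 + 12\right) \left(-11 + 3\right)\right)^{2}\right) \left(-1112\right) = -628 + \left(3 + \left(31 \left(-8\right)\right)^{2}\right) \left(-1112\right) = -628 + \left(3 + \left(-248\right)^{2}\right) \left(-1112\right) = -628 + \left(3 + 61504\right) \left(-1112\right) = -628 + 61507 \left(-1112\right) = -628 - 68395784 = -68396412$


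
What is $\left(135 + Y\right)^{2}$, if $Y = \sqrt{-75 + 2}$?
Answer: $\left(135 + i \sqrt{73}\right)^{2} \approx 18152.0 + 2306.9 i$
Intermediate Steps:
$Y = i \sqrt{73}$ ($Y = \sqrt{-73} = i \sqrt{73} \approx 8.544 i$)
$\left(135 + Y\right)^{2} = \left(135 + i \sqrt{73}\right)^{2}$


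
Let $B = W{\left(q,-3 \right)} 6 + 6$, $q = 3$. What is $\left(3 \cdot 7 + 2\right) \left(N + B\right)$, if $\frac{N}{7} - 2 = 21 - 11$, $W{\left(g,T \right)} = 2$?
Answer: $2346$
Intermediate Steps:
$B = 18$ ($B = 2 \cdot 6 + 6 = 12 + 6 = 18$)
$N = 84$ ($N = 14 + 7 \left(21 - 11\right) = 14 + 7 \cdot 10 = 14 + 70 = 84$)
$\left(3 \cdot 7 + 2\right) \left(N + B\right) = \left(3 \cdot 7 + 2\right) \left(84 + 18\right) = \left(21 + 2\right) 102 = 23 \cdot 102 = 2346$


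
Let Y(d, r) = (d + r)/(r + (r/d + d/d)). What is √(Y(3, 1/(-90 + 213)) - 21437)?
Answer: I*√2982094343/373 ≈ 146.4*I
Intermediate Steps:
Y(d, r) = (d + r)/(1 + r + r/d) (Y(d, r) = (d + r)/(r + (r/d + 1)) = (d + r)/(r + (1 + r/d)) = (d + r)/(1 + r + r/d))
√(Y(3, 1/(-90 + 213)) - 21437) = √(3*(3 + 1/(-90 + 213))/(3 + 1/(-90 + 213) + 3/(-90 + 213)) - 21437) = √(3*(3 + 1/123)/(3 + 1/123 + 3/123) - 21437) = √(3*(3 + 1/123)/(3 + 1/123 + 3*(1/123)) - 21437) = √(3*(370/123)/(3 + 1/123 + 1/41) - 21437) = √(3*(370/123)/(373/123) - 21437) = √(3*(123/373)*(370/123) - 21437) = √(1110/373 - 21437) = √(-7994891/373) = I*√2982094343/373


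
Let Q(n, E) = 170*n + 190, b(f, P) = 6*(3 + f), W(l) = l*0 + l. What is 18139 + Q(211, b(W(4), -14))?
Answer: 54199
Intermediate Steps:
W(l) = l (W(l) = 0 + l = l)
b(f, P) = 18 + 6*f
Q(n, E) = 190 + 170*n
18139 + Q(211, b(W(4), -14)) = 18139 + (190 + 170*211) = 18139 + (190 + 35870) = 18139 + 36060 = 54199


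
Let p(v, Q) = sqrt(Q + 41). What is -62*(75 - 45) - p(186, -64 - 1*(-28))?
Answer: -1860 - sqrt(5) ≈ -1862.2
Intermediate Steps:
p(v, Q) = sqrt(41 + Q)
-62*(75 - 45) - p(186, -64 - 1*(-28)) = -62*(75 - 45) - sqrt(41 + (-64 - 1*(-28))) = -62*30 - sqrt(41 + (-64 + 28)) = -1860 - sqrt(41 - 36) = -1860 - sqrt(5)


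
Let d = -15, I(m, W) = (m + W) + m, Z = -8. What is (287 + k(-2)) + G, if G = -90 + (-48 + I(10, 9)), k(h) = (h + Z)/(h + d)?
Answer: 3036/17 ≈ 178.59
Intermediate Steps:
I(m, W) = W + 2*m (I(m, W) = (W + m) + m = W + 2*m)
k(h) = (-8 + h)/(-15 + h) (k(h) = (h - 8)/(h - 15) = (-8 + h)/(-15 + h))
G = -109 (G = -90 + (-48 + (9 + 2*10)) = -90 + (-48 + (9 + 20)) = -90 + (-48 + 29) = -90 - 19 = -109)
(287 + k(-2)) + G = (287 + (-8 - 2)/(-15 - 2)) - 109 = (287 - 10/(-17)) - 109 = (287 - 1/17*(-10)) - 109 = (287 + 10/17) - 109 = 4889/17 - 109 = 3036/17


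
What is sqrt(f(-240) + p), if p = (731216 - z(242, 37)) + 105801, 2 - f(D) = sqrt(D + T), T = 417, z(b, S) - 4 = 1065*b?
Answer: sqrt(579285 - sqrt(177)) ≈ 761.10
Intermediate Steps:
z(b, S) = 4 + 1065*b
f(D) = 2 - sqrt(417 + D) (f(D) = 2 - sqrt(D + 417) = 2 - sqrt(417 + D))
p = 579283 (p = (731216 - (4 + 1065*242)) + 105801 = (731216 - (4 + 257730)) + 105801 = (731216 - 1*257734) + 105801 = (731216 - 257734) + 105801 = 473482 + 105801 = 579283)
sqrt(f(-240) + p) = sqrt((2 - sqrt(417 - 240)) + 579283) = sqrt((2 - sqrt(177)) + 579283) = sqrt(579285 - sqrt(177))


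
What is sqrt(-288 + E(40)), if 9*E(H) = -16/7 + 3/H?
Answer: I*sqrt(50846530)/420 ≈ 16.978*I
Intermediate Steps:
E(H) = -16/63 + 1/(3*H) (E(H) = (-16/7 + 3/H)/9 = -16/63 + 1/(3*H))
sqrt(-288 + E(40)) = sqrt(-288 + (1/63)*(21 - 16*40)/40) = sqrt(-288 + (1/63)*(1/40)*(21 - 640)) = sqrt(-288 + (1/63)*(1/40)*(-619)) = sqrt(-288 - 619/2520) = sqrt(-726379/2520) = I*sqrt(50846530)/420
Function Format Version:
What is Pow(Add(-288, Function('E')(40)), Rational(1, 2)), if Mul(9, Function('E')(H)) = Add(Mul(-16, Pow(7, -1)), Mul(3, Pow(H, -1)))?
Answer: Mul(Rational(1, 420), I, Pow(50846530, Rational(1, 2))) ≈ Mul(16.978, I)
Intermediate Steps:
Function('E')(H) = Add(Rational(-16, 63), Mul(Rational(1, 3), Pow(H, -1))) (Function('E')(H) = Mul(Rational(1, 9), Add(Mul(-16, Pow(7, -1)), Mul(3, Pow(H, -1)))) = Mul(Rational(1, 9), Add(Mul(-16, Rational(1, 7)), Mul(3, Pow(H, -1)))) = Mul(Rational(1, 9), Add(Rational(-16, 7), Mul(3, Pow(H, -1)))) = Add(Rational(-16, 63), Mul(Rational(1, 3), Pow(H, -1))))
Pow(Add(-288, Function('E')(40)), Rational(1, 2)) = Pow(Add(-288, Mul(Rational(1, 63), Pow(40, -1), Add(21, Mul(-16, 40)))), Rational(1, 2)) = Pow(Add(-288, Mul(Rational(1, 63), Rational(1, 40), Add(21, -640))), Rational(1, 2)) = Pow(Add(-288, Mul(Rational(1, 63), Rational(1, 40), -619)), Rational(1, 2)) = Pow(Add(-288, Rational(-619, 2520)), Rational(1, 2)) = Pow(Rational(-726379, 2520), Rational(1, 2)) = Mul(Rational(1, 420), I, Pow(50846530, Rational(1, 2)))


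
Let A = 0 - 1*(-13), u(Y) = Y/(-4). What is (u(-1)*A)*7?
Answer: 91/4 ≈ 22.750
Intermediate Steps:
u(Y) = -Y/4 (u(Y) = Y*(-1/4) = -Y/4)
A = 13 (A = 0 + 13 = 13)
(u(-1)*A)*7 = (-1/4*(-1)*13)*7 = ((1/4)*13)*7 = (13/4)*7 = 91/4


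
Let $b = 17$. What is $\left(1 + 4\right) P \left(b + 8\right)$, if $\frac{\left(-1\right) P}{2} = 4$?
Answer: $-1000$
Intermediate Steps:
$P = -8$ ($P = \left(-2\right) 4 = -8$)
$\left(1 + 4\right) P \left(b + 8\right) = \left(1 + 4\right) \left(-8\right) \left(17 + 8\right) = 5 \left(-8\right) 25 = \left(-40\right) 25 = -1000$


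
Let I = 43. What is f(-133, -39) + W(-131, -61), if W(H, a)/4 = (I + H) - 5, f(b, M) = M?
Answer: -411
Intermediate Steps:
W(H, a) = 152 + 4*H (W(H, a) = 4*((43 + H) - 5) = 4*(38 + H) = 152 + 4*H)
f(-133, -39) + W(-131, -61) = -39 + (152 + 4*(-131)) = -39 + (152 - 524) = -39 - 372 = -411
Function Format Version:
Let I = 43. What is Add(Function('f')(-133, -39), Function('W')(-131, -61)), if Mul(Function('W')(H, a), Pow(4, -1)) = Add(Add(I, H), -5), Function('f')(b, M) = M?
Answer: -411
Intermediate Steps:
Function('W')(H, a) = Add(152, Mul(4, H)) (Function('W')(H, a) = Mul(4, Add(Add(43, H), -5)) = Mul(4, Add(38, H)) = Add(152, Mul(4, H)))
Add(Function('f')(-133, -39), Function('W')(-131, -61)) = Add(-39, Add(152, Mul(4, -131))) = Add(-39, Add(152, -524)) = Add(-39, -372) = -411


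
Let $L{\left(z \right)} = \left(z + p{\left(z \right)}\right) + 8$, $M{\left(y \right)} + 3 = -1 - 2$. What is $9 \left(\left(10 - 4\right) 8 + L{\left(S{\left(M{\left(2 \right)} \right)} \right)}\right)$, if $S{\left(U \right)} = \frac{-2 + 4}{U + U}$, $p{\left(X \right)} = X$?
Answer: $501$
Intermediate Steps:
$M{\left(y \right)} = -6$ ($M{\left(y \right)} = -3 - 3 = -6$)
$S{\left(U \right)} = \frac{1}{U}$ ($S{\left(U \right)} = \frac{2}{2 U} = 2 \frac{1}{2 U} = \frac{1}{U}$)
$L{\left(z \right)} = 8 + 2 z$ ($L{\left(z \right)} = \left(z + z\right) + 8 = 2 z + 8 = 8 + 2 z$)
$9 \left(\left(10 - 4\right) 8 + L{\left(S{\left(M{\left(2 \right)} \right)} \right)}\right) = 9 \left(\left(10 - 4\right) 8 + \left(8 + \frac{2}{-6}\right)\right) = 9 \left(6 \cdot 8 + \left(8 + 2 \left(- \frac{1}{6}\right)\right)\right) = 9 \left(48 + \left(8 - \frac{1}{3}\right)\right) = 9 \left(48 + \frac{23}{3}\right) = 9 \cdot \frac{167}{3} = 501$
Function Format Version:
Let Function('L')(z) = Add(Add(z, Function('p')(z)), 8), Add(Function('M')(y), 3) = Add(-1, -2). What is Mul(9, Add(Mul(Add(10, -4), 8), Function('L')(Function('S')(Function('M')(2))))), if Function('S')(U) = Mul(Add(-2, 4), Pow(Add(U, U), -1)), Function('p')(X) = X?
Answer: 501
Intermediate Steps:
Function('M')(y) = -6 (Function('M')(y) = Add(-3, Add(-1, -2)) = Add(-3, -3) = -6)
Function('S')(U) = Pow(U, -1) (Function('S')(U) = Mul(2, Pow(Mul(2, U), -1)) = Mul(2, Mul(Rational(1, 2), Pow(U, -1))) = Pow(U, -1))
Function('L')(z) = Add(8, Mul(2, z)) (Function('L')(z) = Add(Add(z, z), 8) = Add(Mul(2, z), 8) = Add(8, Mul(2, z)))
Mul(9, Add(Mul(Add(10, -4), 8), Function('L')(Function('S')(Function('M')(2))))) = Mul(9, Add(Mul(Add(10, -4), 8), Add(8, Mul(2, Pow(-6, -1))))) = Mul(9, Add(Mul(6, 8), Add(8, Mul(2, Rational(-1, 6))))) = Mul(9, Add(48, Add(8, Rational(-1, 3)))) = Mul(9, Add(48, Rational(23, 3))) = Mul(9, Rational(167, 3)) = 501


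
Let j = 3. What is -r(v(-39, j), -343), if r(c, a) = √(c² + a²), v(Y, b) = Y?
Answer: -√119170 ≈ -345.21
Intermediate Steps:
r(c, a) = √(a² + c²)
-r(v(-39, j), -343) = -√((-343)² + (-39)²) = -√(117649 + 1521) = -√119170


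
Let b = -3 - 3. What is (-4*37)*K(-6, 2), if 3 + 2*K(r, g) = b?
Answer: 666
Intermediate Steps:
b = -6
K(r, g) = -9/2 (K(r, g) = -3/2 + (½)*(-6) = -3/2 - 3 = -9/2)
(-4*37)*K(-6, 2) = -4*37*(-9/2) = -148*(-9/2) = 666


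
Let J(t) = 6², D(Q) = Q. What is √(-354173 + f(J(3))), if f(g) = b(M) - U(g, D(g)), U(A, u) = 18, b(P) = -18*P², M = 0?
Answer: I*√354191 ≈ 595.14*I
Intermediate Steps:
J(t) = 36
f(g) = -18 (f(g) = -18*0² - 1*18 = -18*0 - 18 = 0 - 18 = -18)
√(-354173 + f(J(3))) = √(-354173 - 18) = √(-354191) = I*√354191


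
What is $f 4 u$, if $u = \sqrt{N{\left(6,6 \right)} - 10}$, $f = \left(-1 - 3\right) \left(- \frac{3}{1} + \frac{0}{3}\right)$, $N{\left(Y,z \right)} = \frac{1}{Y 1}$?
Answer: $8 i \sqrt{354} \approx 150.52 i$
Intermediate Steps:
$N{\left(Y,z \right)} = \frac{1}{Y}$
$f = 12$ ($f = - 4 \left(\left(-3\right) 1 + 0 \cdot \frac{1}{3}\right) = - 4 \left(-3 + 0\right) = \left(-4\right) \left(-3\right) = 12$)
$u = \frac{i \sqrt{354}}{6}$ ($u = \sqrt{\frac{1}{6} - 10} = \sqrt{- \frac{59}{6}} = \frac{i \sqrt{354}}{6} \approx 3.1358 i$)
$f 4 u = 12 \cdot 4 \frac{i \sqrt{354}}{6} = 48 \frac{i \sqrt{354}}{6} = 8 i \sqrt{354}$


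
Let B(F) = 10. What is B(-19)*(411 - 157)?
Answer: 2540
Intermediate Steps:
B(-19)*(411 - 157) = 10*(411 - 157) = 10*254 = 2540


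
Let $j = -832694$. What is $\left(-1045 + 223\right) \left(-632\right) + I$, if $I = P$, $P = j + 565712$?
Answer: $252522$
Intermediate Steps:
$P = -266982$ ($P = -832694 + 565712 = -266982$)
$I = -266982$
$\left(-1045 + 223\right) \left(-632\right) + I = \left(-1045 + 223\right) \left(-632\right) - 266982 = \left(-822\right) \left(-632\right) - 266982 = 519504 - 266982 = 252522$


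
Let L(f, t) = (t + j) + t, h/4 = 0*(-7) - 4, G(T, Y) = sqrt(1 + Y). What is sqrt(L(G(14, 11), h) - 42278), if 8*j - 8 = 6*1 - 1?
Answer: I*sqrt(676934)/4 ≈ 205.69*I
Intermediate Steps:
j = 13/8 (j = 1 + (6*1 - 1)/8 = 1 + (6 - 1)/8 = 1 + (1/8)*5 = 1 + 5/8 = 13/8 ≈ 1.6250)
h = -16 (h = 4*(0*(-7) - 4) = 4*(0 - 4) = 4*(-4) = -16)
L(f, t) = 13/8 + 2*t (L(f, t) = (t + 13/8) + t = (13/8 + t) + t = 13/8 + 2*t)
sqrt(L(G(14, 11), h) - 42278) = sqrt((13/8 + 2*(-16)) - 42278) = sqrt((13/8 - 32) - 42278) = sqrt(-243/8 - 42278) = sqrt(-338467/8) = I*sqrt(676934)/4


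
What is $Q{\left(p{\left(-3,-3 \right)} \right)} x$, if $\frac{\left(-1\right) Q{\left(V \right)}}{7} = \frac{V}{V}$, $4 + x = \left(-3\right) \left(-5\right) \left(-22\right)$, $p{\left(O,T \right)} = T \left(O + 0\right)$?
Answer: $2338$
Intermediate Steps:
$p{\left(O,T \right)} = O T$ ($p{\left(O,T \right)} = T O = O T$)
$x = -334$ ($x = -4 + \left(-3\right) \left(-5\right) \left(-22\right) = -4 + 15 \left(-22\right) = -4 - 330 = -334$)
$Q{\left(V \right)} = -7$ ($Q{\left(V \right)} = - 7 \frac{V}{V} = \left(-7\right) 1 = -7$)
$Q{\left(p{\left(-3,-3 \right)} \right)} x = \left(-7\right) \left(-334\right) = 2338$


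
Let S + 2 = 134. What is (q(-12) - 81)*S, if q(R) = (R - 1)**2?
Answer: 11616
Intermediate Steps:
S = 132 (S = -2 + 134 = 132)
q(R) = (-1 + R)**2
(q(-12) - 81)*S = ((-1 - 12)**2 - 81)*132 = ((-13)**2 - 81)*132 = (169 - 81)*132 = 88*132 = 11616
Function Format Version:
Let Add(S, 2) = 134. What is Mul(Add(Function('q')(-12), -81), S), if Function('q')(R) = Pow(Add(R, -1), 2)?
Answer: 11616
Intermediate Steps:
S = 132 (S = Add(-2, 134) = 132)
Function('q')(R) = Pow(Add(-1, R), 2)
Mul(Add(Function('q')(-12), -81), S) = Mul(Add(Pow(Add(-1, -12), 2), -81), 132) = Mul(Add(Pow(-13, 2), -81), 132) = Mul(Add(169, -81), 132) = Mul(88, 132) = 11616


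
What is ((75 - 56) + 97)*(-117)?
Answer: -13572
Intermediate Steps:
((75 - 56) + 97)*(-117) = (19 + 97)*(-117) = 116*(-117) = -13572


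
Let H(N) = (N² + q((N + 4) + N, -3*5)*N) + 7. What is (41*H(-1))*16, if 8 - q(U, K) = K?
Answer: -9840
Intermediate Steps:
q(U, K) = 8 - K
H(N) = 7 + N² + 23*N (H(N) = (N² + (8 - (-3)*5)*N) + 7 = (N² + (8 - 1*(-15))*N) + 7 = (N² + (8 + 15)*N) + 7 = (N² + 23*N) + 7 = 7 + N² + 23*N)
(41*H(-1))*16 = (41*(7 + (-1)² + 23*(-1)))*16 = (41*(7 + 1 - 23))*16 = (41*(-15))*16 = -615*16 = -9840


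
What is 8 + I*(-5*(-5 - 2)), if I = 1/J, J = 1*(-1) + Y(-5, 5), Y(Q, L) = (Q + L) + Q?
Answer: 13/6 ≈ 2.1667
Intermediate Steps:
Y(Q, L) = L + 2*Q (Y(Q, L) = (L + Q) + Q = L + 2*Q)
J = -6 (J = 1*(-1) + (5 + 2*(-5)) = -1 + (5 - 10) = -1 - 5 = -6)
I = -1/6 (I = 1/(-6) = -1/6 ≈ -0.16667)
8 + I*(-5*(-5 - 2)) = 8 - (-5)*(-5 - 2)/6 = 8 - (-5)*(-7)/6 = 8 - 1/6*35 = 8 - 35/6 = 13/6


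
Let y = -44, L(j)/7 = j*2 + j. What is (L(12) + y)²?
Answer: 43264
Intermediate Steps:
L(j) = 21*j (L(j) = 7*(j*2 + j) = 7*(2*j + j) = 7*(3*j) = 21*j)
(L(12) + y)² = (21*12 - 44)² = (252 - 44)² = 208² = 43264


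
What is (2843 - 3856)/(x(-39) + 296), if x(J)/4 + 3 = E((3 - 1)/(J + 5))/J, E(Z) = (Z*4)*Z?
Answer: -11417523/3200948 ≈ -3.5669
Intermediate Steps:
E(Z) = 4*Z² (E(Z) = (4*Z)*Z = 4*Z²)
x(J) = -12 + 64/(J*(5 + J)²) (x(J) = -12 + 4*((4*((3 - 1)/(J + 5))²)/J) = -12 + 4*((4*(2/(5 + J))²)/J) = -12 + 4*((4*(4/(5 + J)²))/J) = -12 + 4*((16/(5 + J)²)/J) = -12 + 4*(16/(J*(5 + J)²)) = -12 + 64/(J*(5 + J)²))
(2843 - 3856)/(x(-39) + 296) = (2843 - 3856)/((-12 + 64/(-39*(5 - 39)²)) + 296) = -1013/((-12 + 64*(-1/39)/(-34)²) + 296) = -1013/((-12 + 64*(-1/39)*(1/1156)) + 296) = -1013/((-12 - 16/11271) + 296) = -1013/(-135268/11271 + 296) = -1013/3200948/11271 = -1013*11271/3200948 = -11417523/3200948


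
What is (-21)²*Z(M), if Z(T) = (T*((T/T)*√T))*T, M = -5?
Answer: 11025*I*√5 ≈ 24653.0*I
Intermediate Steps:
Z(T) = T^(5/2) (Z(T) = (T*(1*√T))*T = (T*√T)*T = T^(3/2)*T = T^(5/2))
(-21)²*Z(M) = (-21)²*(-5)^(5/2) = 441*(25*I*√5) = 11025*I*√5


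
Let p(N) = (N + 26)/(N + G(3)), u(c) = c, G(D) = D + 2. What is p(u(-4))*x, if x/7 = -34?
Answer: -5236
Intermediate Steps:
G(D) = 2 + D
p(N) = (26 + N)/(5 + N) (p(N) = (N + 26)/(N + (2 + 3)) = (26 + N)/(N + 5) = (26 + N)/(5 + N))
x = -238 (x = 7*(-34) = -238)
p(u(-4))*x = ((26 - 4)/(5 - 4))*(-238) = (22/1)*(-238) = (1*22)*(-238) = 22*(-238) = -5236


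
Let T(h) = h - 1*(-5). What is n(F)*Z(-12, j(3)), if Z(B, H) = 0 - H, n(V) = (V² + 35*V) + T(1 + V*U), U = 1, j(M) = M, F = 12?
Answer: -1746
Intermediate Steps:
T(h) = 5 + h (T(h) = h + 5 = 5 + h)
n(V) = 6 + V² + 36*V (n(V) = (V² + 35*V) + (5 + (1 + V*1)) = (V² + 35*V) + (5 + (1 + V)) = (V² + 35*V) + (6 + V) = 6 + V² + 36*V)
Z(B, H) = -H
n(F)*Z(-12, j(3)) = (6 + 12² + 36*12)*(-1*3) = (6 + 144 + 432)*(-3) = 582*(-3) = -1746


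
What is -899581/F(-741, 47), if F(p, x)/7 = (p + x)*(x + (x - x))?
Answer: 899581/228326 ≈ 3.9399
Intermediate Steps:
F(p, x) = 7*x*(p + x) (F(p, x) = 7*((p + x)*(x + (x - x))) = 7*((p + x)*(x + 0)) = 7*((p + x)*x) = 7*(x*(p + x)) = 7*x*(p + x))
-899581/F(-741, 47) = -899581*1/(329*(-741 + 47)) = -899581/(7*47*(-694)) = -899581/(-228326) = -899581*(-1/228326) = 899581/228326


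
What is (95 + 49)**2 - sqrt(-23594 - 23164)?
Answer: 20736 - I*sqrt(46758) ≈ 20736.0 - 216.24*I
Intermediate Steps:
(95 + 49)**2 - sqrt(-23594 - 23164) = 144**2 - sqrt(-46758) = 20736 - I*sqrt(46758)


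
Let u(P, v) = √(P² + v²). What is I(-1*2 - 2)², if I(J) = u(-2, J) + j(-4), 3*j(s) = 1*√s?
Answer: 176/9 + 8*I*√5/3 ≈ 19.556 + 5.9628*I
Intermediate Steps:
j(s) = √s/3 (j(s) = (1*√s)/3 = √s/3)
I(J) = √(4 + J²) + 2*I/3 (I(J) = √((-2)² + J²) + √(-4)/3 = √(4 + J²) + (2*I)/3 = √(4 + J²) + 2*I/3)
I(-1*2 - 2)² = (√(4 + (-1*2 - 2)²) + 2*I/3)² = (√(4 + (-2 - 2)²) + 2*I/3)² = (√(4 + (-4)²) + 2*I/3)² = (√(4 + 16) + 2*I/3)² = (√20 + 2*I/3)² = (2*√5 + 2*I/3)²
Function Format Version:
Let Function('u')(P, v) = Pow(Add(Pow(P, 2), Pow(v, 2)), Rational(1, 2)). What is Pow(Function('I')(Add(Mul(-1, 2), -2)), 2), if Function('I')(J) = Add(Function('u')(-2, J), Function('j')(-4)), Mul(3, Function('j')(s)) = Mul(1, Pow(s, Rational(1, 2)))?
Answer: Add(Rational(176, 9), Mul(Rational(8, 3), I, Pow(5, Rational(1, 2)))) ≈ Add(19.556, Mul(5.9628, I))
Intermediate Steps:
Function('j')(s) = Mul(Rational(1, 3), Pow(s, Rational(1, 2))) (Function('j')(s) = Mul(Rational(1, 3), Mul(1, Pow(s, Rational(1, 2)))) = Mul(Rational(1, 3), Pow(s, Rational(1, 2))))
Function('I')(J) = Add(Pow(Add(4, Pow(J, 2)), Rational(1, 2)), Mul(Rational(2, 3), I)) (Function('I')(J) = Add(Pow(Add(Pow(-2, 2), Pow(J, 2)), Rational(1, 2)), Mul(Rational(1, 3), Pow(-4, Rational(1, 2)))) = Add(Pow(Add(4, Pow(J, 2)), Rational(1, 2)), Mul(Rational(1, 3), Mul(2, I))) = Add(Pow(Add(4, Pow(J, 2)), Rational(1, 2)), Mul(Rational(2, 3), I)))
Pow(Function('I')(Add(Mul(-1, 2), -2)), 2) = Pow(Add(Pow(Add(4, Pow(Add(Mul(-1, 2), -2), 2)), Rational(1, 2)), Mul(Rational(2, 3), I)), 2) = Pow(Add(Pow(Add(4, Pow(Add(-2, -2), 2)), Rational(1, 2)), Mul(Rational(2, 3), I)), 2) = Pow(Add(Pow(Add(4, Pow(-4, 2)), Rational(1, 2)), Mul(Rational(2, 3), I)), 2) = Pow(Add(Pow(Add(4, 16), Rational(1, 2)), Mul(Rational(2, 3), I)), 2) = Pow(Add(Pow(20, Rational(1, 2)), Mul(Rational(2, 3), I)), 2) = Pow(Add(Mul(2, Pow(5, Rational(1, 2))), Mul(Rational(2, 3), I)), 2)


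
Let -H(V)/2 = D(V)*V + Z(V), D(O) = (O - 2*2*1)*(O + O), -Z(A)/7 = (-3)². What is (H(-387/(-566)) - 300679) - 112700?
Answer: -18732631930209/45330374 ≈ -4.1325e+5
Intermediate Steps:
Z(A) = -63 (Z(A) = -7*(-3)² = -7*9 = -63)
D(O) = 2*O*(-4 + O) (D(O) = (O - 4*1)*(2*O) = (O - 4)*(2*O) = (-4 + O)*(2*O) = 2*O*(-4 + O))
H(V) = 126 - 4*V²*(-4 + V) (H(V) = -2*((2*V*(-4 + V))*V - 63) = -2*(2*V²*(-4 + V) - 63) = -2*(-63 + 2*V²*(-4 + V)) = 126 - 4*V²*(-4 + V))
(H(-387/(-566)) - 300679) - 112700 = ((126 + 4*(-387/(-566))²*(4 - (-387)/(-566))) - 300679) - 112700 = ((126 + 4*(-387*(-1/566))²*(4 - (-387)*(-1)/566)) - 300679) - 112700 = ((126 + 4*(387/566)²*(4 - 1*387/566)) - 300679) - 112700 = ((126 + 4*(149769/320356)*(4 - 387/566)) - 300679) - 112700 = ((126 + 4*(149769/320356)*(1877/566)) - 300679) - 112700 = ((126 + 281116413/45330374) - 300679) - 112700 = (5992743537/45330374 - 300679) - 112700 = -13623898780409/45330374 - 112700 = -18732631930209/45330374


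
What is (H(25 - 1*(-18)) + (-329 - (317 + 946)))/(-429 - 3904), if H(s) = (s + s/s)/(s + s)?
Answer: 68434/186319 ≈ 0.36729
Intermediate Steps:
H(s) = (1 + s)/(2*s) (H(s) = (s + 1)/((2*s)) = (1 + s)*(1/(2*s)) = (1 + s)/(2*s))
(H(25 - 1*(-18)) + (-329 - (317 + 946)))/(-429 - 3904) = ((1 + (25 - 1*(-18)))/(2*(25 - 1*(-18))) + (-329 - (317 + 946)))/(-429 - 3904) = ((1 + (25 + 18))/(2*(25 + 18)) + (-329 - 1*1263))/(-4333) = ((½)*(1 + 43)/43 + (-329 - 1263))*(-1/4333) = ((½)*(1/43)*44 - 1592)*(-1/4333) = (22/43 - 1592)*(-1/4333) = -68434/43*(-1/4333) = 68434/186319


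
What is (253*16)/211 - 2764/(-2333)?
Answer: 10027188/492263 ≈ 20.370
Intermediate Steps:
(253*16)/211 - 2764/(-2333) = 4048*(1/211) - 2764*(-1/2333) = 4048/211 + 2764/2333 = 10027188/492263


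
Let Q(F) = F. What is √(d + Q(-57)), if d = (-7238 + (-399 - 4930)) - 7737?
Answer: I*√20361 ≈ 142.69*I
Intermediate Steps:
d = -20304 (d = (-7238 - 5329) - 7737 = -12567 - 7737 = -20304)
√(d + Q(-57)) = √(-20304 - 57) = √(-20361) = I*√20361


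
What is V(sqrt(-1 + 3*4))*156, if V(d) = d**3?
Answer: 1716*sqrt(11) ≈ 5691.3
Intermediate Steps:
V(sqrt(-1 + 3*4))*156 = (sqrt(-1 + 3*4))**3*156 = (sqrt(-1 + 12))**3*156 = (sqrt(11))**3*156 = (11*sqrt(11))*156 = 1716*sqrt(11)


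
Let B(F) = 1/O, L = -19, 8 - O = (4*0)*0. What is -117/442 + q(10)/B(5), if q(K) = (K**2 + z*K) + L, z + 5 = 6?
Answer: 24743/34 ≈ 727.74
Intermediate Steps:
O = 8 (O = 8 - 4*0*0 = 8 - 0*0 = 8 - 1*0 = 8 + 0 = 8)
z = 1 (z = -5 + 6 = 1)
q(K) = -19 + K + K**2 (q(K) = (K**2 + 1*K) - 19 = (K**2 + K) - 19 = (K + K**2) - 19 = -19 + K + K**2)
B(F) = 1/8
-117/442 + q(10)/B(5) = -117/442 + (-19 + 10 + 10**2)/(1/8) = -117*1/442 + (-19 + 10 + 100)*8 = -9/34 + 91*8 = -9/34 + 728 = 24743/34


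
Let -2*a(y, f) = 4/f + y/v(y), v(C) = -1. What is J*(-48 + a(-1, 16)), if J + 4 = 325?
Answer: -124869/8 ≈ -15609.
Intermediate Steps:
J = 321 (J = -4 + 325 = 321)
a(y, f) = y/2 - 2/f (a(y, f) = -(4/f + y/(-1))/2 = -(4/f + y*(-1))/2 = -(4/f - y)/2 = -(-y + 4/f)/2 = y/2 - 2/f)
J*(-48 + a(-1, 16)) = 321*(-48 + ((½)*(-1) - 2/16)) = 321*(-48 + (-½ - 2*1/16)) = 321*(-48 + (-½ - ⅛)) = 321*(-48 - 5/8) = 321*(-389/8) = -124869/8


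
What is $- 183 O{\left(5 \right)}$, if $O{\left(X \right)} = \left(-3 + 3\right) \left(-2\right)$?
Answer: $0$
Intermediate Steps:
$O{\left(X \right)} = 0$ ($O{\left(X \right)} = 0 \left(-2\right) = 0$)
$- 183 O{\left(5 \right)} = \left(-183\right) 0 = 0$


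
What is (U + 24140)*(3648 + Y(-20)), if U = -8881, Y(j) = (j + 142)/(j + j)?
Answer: 1112365841/20 ≈ 5.5618e+7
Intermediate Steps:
Y(j) = (142 + j)/(2*j) (Y(j) = (142 + j)/((2*j)) = (142 + j)*(1/(2*j)) = (142 + j)/(2*j))
(U + 24140)*(3648 + Y(-20)) = (-8881 + 24140)*(3648 + (½)*(142 - 20)/(-20)) = 15259*(3648 + (½)*(-1/20)*122) = 15259*(3648 - 61/20) = 15259*(72899/20) = 1112365841/20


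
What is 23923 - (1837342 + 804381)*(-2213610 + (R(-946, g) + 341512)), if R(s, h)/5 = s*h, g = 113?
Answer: 6357538895047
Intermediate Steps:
R(s, h) = 5*h*s (R(s, h) = 5*(s*h) = 5*(h*s) = 5*h*s)
23923 - (1837342 + 804381)*(-2213610 + (R(-946, g) + 341512)) = 23923 - (1837342 + 804381)*(-2213610 + (5*113*(-946) + 341512)) = 23923 - 2641723*(-2213610 + (-534490 + 341512)) = 23923 - 2641723*(-2213610 - 192978) = 23923 - 2641723*(-2406588) = 23923 - 1*(-6357538871124) = 23923 + 6357538871124 = 6357538895047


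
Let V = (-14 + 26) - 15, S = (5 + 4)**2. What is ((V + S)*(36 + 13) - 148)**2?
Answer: 13498276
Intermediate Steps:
S = 81 (S = 9**2 = 81)
V = -3 (V = 12 - 15 = -3)
((V + S)*(36 + 13) - 148)**2 = ((-3 + 81)*(36 + 13) - 148)**2 = (78*49 - 148)**2 = (3822 - 148)**2 = 3674**2 = 13498276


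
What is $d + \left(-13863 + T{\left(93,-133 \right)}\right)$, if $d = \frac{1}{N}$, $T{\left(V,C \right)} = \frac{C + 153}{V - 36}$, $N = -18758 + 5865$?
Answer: $- \frac{10187674760}{734901} \approx -13863.0$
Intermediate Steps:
$N = -12893$
$T{\left(V,C \right)} = \frac{153 + C}{-36 + V}$
$d = - \frac{1}{12893}$ ($d = \frac{1}{-12893} = - \frac{1}{12893} \approx -7.7561 \cdot 10^{-5}$)
$d + \left(-13863 + T{\left(93,-133 \right)}\right) = - \frac{1}{12893} - \left(13863 - \frac{153 - 133}{-36 + 93}\right) = - \frac{1}{12893} - \left(13863 - \frac{1}{57} \cdot 20\right) = - \frac{1}{12893} + \left(-13863 + \frac{1}{57} \cdot 20\right) = - \frac{1}{12893} + \left(-13863 + \frac{20}{57}\right) = - \frac{1}{12893} - \frac{790171}{57} = - \frac{10187674760}{734901}$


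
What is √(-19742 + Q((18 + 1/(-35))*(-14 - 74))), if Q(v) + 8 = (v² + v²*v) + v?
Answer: I*√5931924873875630/1225 ≈ 62873.0*I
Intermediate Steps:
Q(v) = -8 + v + v² + v³ (Q(v) = -8 + ((v² + v²*v) + v) = -8 + ((v² + v³) + v) = -8 + (v + v² + v³) = -8 + v + v² + v³)
√(-19742 + Q((18 + 1/(-35))*(-14 - 74))) = √(-19742 + (-8 + (18 + 1/(-35))*(-14 - 74) + ((18 + 1/(-35))*(-14 - 74))² + ((18 + 1/(-35))*(-14 - 74))³)) = √(-19742 + (-8 + (18 - 1/35)*(-88) + ((18 - 1/35)*(-88))² + ((18 - 1/35)*(-88))³)) = √(-19742 + (-8 + (629/35)*(-88) + ((629/35)*(-88))² + ((629/35)*(-88))³)) = √(-19742 + (-8 - 55352/35 + (-55352/35)² + (-55352/35)³)) = √(-19742 + (-8 - 55352/35 + 3063843904/1225 - 169589887774208/42875)) = √(-19742 - 169482721386768/42875) = √(-169483567825018/42875) = I*√5931924873875630/1225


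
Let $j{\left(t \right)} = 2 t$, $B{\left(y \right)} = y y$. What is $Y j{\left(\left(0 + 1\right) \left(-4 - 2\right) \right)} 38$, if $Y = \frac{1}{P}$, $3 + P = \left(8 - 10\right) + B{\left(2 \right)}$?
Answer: $456$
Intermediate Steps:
$B{\left(y \right)} = y^{2}$
$P = -1$ ($P = -3 + \left(\left(8 - 10\right) + 2^{2}\right) = -3 + \left(-2 + 4\right) = -3 + 2 = -1$)
$Y = -1$ ($Y = \frac{1}{-1} = -1$)
$Y j{\left(\left(0 + 1\right) \left(-4 - 2\right) \right)} 38 = - 2 \left(0 + 1\right) \left(-4 - 2\right) 38 = - 2 \cdot 1 \left(-6\right) 38 = - 2 \left(-6\right) 38 = \left(-1\right) \left(-12\right) 38 = 12 \cdot 38 = 456$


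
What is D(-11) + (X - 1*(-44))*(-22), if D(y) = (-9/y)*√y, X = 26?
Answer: -1540 + 9*I*√11/11 ≈ -1540.0 + 2.7136*I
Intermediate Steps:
D(y) = -9/√y
D(-11) + (X - 1*(-44))*(-22) = -(-9)*I*√11/11 + (26 - 1*(-44))*(-22) = -(-9)*I*√11/11 + (26 + 44)*(-22) = 9*I*√11/11 + 70*(-22) = 9*I*√11/11 - 1540 = -1540 + 9*I*√11/11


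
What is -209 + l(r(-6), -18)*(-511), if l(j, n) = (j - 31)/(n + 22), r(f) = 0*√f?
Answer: 15005/4 ≈ 3751.3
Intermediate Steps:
r(f) = 0
l(j, n) = (-31 + j)/(22 + n)
-209 + l(r(-6), -18)*(-511) = -209 + ((-31 + 0)/(22 - 18))*(-511) = -209 + (-31/4)*(-511) = -209 + ((¼)*(-31))*(-511) = -209 - 31/4*(-511) = -209 + 15841/4 = 15005/4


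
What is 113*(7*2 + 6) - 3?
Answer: 2257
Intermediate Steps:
113*(7*2 + 6) - 3 = 113*(14 + 6) - 3 = 113*20 - 3 = 2260 - 3 = 2257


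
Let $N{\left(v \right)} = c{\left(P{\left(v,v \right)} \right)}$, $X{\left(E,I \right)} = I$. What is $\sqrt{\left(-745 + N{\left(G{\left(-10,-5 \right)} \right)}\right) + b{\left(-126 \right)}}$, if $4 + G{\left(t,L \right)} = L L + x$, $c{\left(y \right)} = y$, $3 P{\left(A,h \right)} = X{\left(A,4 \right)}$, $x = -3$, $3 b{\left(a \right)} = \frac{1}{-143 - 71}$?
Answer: $\frac{i \sqrt{34057030}}{214} \approx 27.27 i$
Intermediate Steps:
$b{\left(a \right)} = - \frac{1}{642}$ ($b{\left(a \right)} = \frac{1}{3 \left(-143 - 71\right)} = \frac{1}{3 \left(-214\right)} = \frac{1}{3} \left(- \frac{1}{214}\right) = - \frac{1}{642}$)
$P{\left(A,h \right)} = \frac{4}{3}$ ($P{\left(A,h \right)} = \frac{1}{3} \cdot 4 = \frac{4}{3}$)
$G{\left(t,L \right)} = -7 + L^{2}$ ($G{\left(t,L \right)} = -4 + \left(L L - 3\right) = -4 + \left(L^{2} - 3\right) = -4 + \left(-3 + L^{2}\right) = -7 + L^{2}$)
$N{\left(v \right)} = \frac{4}{3}$
$\sqrt{\left(-745 + N{\left(G{\left(-10,-5 \right)} \right)}\right) + b{\left(-126 \right)}} = \sqrt{\left(-745 + \frac{4}{3}\right) - \frac{1}{642}} = \sqrt{- \frac{2231}{3} - \frac{1}{642}} = \sqrt{- \frac{159145}{214}} = \frac{i \sqrt{34057030}}{214}$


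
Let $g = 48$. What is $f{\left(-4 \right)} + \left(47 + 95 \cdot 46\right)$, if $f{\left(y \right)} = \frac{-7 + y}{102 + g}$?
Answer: $\frac{662539}{150} \approx 4416.9$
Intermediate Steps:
$f{\left(y \right)} = - \frac{7}{150} + \frac{y}{150}$ ($f{\left(y \right)} = \frac{-7 + y}{102 + 48} = \frac{-7 + y}{150} = \left(-7 + y\right) \frac{1}{150} = - \frac{7}{150} + \frac{y}{150}$)
$f{\left(-4 \right)} + \left(47 + 95 \cdot 46\right) = \left(- \frac{7}{150} + \frac{1}{150} \left(-4\right)\right) + \left(47 + 95 \cdot 46\right) = \left(- \frac{7}{150} - \frac{2}{75}\right) + \left(47 + 4370\right) = - \frac{11}{150} + 4417 = \frac{662539}{150}$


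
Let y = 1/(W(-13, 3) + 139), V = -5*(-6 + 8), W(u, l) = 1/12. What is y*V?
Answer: -120/1669 ≈ -0.071899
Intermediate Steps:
W(u, l) = 1/12
V = -10 (V = -5*2 = -10)
y = 12/1669 (y = 1/(1/12 + 139) = 1/(1669/12) = 12/1669 ≈ 0.0071899)
y*V = (12/1669)*(-10) = -120/1669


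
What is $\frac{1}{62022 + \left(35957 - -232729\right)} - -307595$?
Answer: $\frac{101724127261}{330708} \approx 3.076 \cdot 10^{5}$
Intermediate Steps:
$\frac{1}{62022 + \left(35957 - -232729\right)} - -307595 = \frac{1}{62022 + \left(35957 + 232729\right)} + 307595 = \frac{1}{62022 + 268686} + 307595 = \frac{1}{330708} + 307595 = \frac{101724127261}{330708}$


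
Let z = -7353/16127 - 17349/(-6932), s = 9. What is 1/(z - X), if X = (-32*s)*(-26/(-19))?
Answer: 2124054916/841448731845 ≈ 0.0025243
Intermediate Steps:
z = 228816327/111792364 (z = -7353*1/16127 - 17349*(-1/6932) = -7353/16127 + 17349/6932 = 228816327/111792364 ≈ 2.0468)
X = -7488/19 (X = (-32*9)*(-26/(-19)) = -(-7488)*(-1)/19 = -288*26/19 = -7488/19 ≈ -394.11)
1/(z - X) = 1/(228816327/111792364 - 1*(-7488/19)) = 1/(228816327/111792364 + 7488/19) = 1/(841448731845/2124054916) = 2124054916/841448731845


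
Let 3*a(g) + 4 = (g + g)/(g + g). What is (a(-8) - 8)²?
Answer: 81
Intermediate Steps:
a(g) = -1 (a(g) = -4/3 + ((g + g)/(g + g))/3 = -4/3 + ((2*g)/((2*g)))/3 = -4/3 + ((2*g)*(1/(2*g)))/3 = -4/3 + (⅓)*1 = -4/3 + ⅓ = -1)
(a(-8) - 8)² = (-1 - 8)² = (-9)² = 81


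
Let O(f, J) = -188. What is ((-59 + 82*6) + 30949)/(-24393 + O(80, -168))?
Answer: -31382/24581 ≈ -1.2767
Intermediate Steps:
((-59 + 82*6) + 30949)/(-24393 + O(80, -168)) = ((-59 + 82*6) + 30949)/(-24393 - 188) = ((-59 + 492) + 30949)/(-24581) = (433 + 30949)*(-1/24581) = 31382*(-1/24581) = -31382/24581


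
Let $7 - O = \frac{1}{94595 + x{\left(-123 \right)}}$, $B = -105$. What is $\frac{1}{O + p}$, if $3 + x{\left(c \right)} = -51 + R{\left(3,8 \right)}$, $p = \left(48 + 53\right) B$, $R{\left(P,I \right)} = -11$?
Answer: $- \frac{94530}{1001828941} \approx -9.4357 \cdot 10^{-5}$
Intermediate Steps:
$p = -10605$ ($p = \left(48 + 53\right) \left(-105\right) = 101 \left(-105\right) = -10605$)
$x{\left(c \right)} = -65$ ($x{\left(c \right)} = -3 - 62 = -65$)
$O = \frac{661709}{94530}$ ($O = 7 - \frac{1}{94595 - 65} = 7 - \frac{1}{94530} = \frac{661709}{94530} \approx 7.0$)
$\frac{1}{O + p} = \frac{1}{\frac{661709}{94530} - 10605} = \frac{1}{- \frac{1001828941}{94530}} = - \frac{94530}{1001828941}$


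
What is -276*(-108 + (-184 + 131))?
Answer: 44436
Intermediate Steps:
-276*(-108 + (-184 + 131)) = -276*(-108 - 53) = -276*(-161) = 44436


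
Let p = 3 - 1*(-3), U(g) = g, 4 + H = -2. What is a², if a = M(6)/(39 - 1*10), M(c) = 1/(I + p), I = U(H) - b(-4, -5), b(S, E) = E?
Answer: 1/21025 ≈ 4.7562e-5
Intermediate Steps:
H = -6 (H = -4 - 2 = -6)
I = -1 (I = -6 - 1*(-5) = -6 + 5 = -1)
p = 6 (p = 3 + 3 = 6)
M(c) = ⅕ (M(c) = 1/(-1 + 6) = 1/5 = ⅕)
a = 1/145 (a = 1/(5*(39 - 1*10)) = 1/(5*(39 - 10)) = (⅕)/29 = (⅕)*(1/29) = 1/145 ≈ 0.0068966)
a² = (1/145)² = 1/21025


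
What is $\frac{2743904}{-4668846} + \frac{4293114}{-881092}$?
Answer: $- \frac{5615379997403}{1028420714958} \approx -5.4602$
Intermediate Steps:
$\frac{2743904}{-4668846} + \frac{4293114}{-881092} = 2743904 \left(- \frac{1}{4668846}\right) + 4293114 \left(- \frac{1}{881092}\right) = - \frac{1371952}{2334423} - \frac{2146557}{440546} = - \frac{5615379997403}{1028420714958}$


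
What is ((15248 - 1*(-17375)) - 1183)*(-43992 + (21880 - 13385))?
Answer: -1116025680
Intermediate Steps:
((15248 - 1*(-17375)) - 1183)*(-43992 + (21880 - 13385)) = ((15248 + 17375) - 1183)*(-43992 + 8495) = (32623 - 1183)*(-35497) = 31440*(-35497) = -1116025680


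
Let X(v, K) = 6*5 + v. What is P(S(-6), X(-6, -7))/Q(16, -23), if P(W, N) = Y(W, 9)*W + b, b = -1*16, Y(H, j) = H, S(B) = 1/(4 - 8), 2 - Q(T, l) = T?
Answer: 255/224 ≈ 1.1384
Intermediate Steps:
Q(T, l) = 2 - T
S(B) = -¼ (S(B) = 1/(-4) = -¼)
X(v, K) = 30 + v
b = -16
P(W, N) = -16 + W² (P(W, N) = W*W - 16 = W² - 16 = -16 + W²)
P(S(-6), X(-6, -7))/Q(16, -23) = (-16 + (-¼)²)/(2 - 1*16) = (-16 + 1/16)/(2 - 16) = -255/16/(-14) = -255/16*(-1/14) = 255/224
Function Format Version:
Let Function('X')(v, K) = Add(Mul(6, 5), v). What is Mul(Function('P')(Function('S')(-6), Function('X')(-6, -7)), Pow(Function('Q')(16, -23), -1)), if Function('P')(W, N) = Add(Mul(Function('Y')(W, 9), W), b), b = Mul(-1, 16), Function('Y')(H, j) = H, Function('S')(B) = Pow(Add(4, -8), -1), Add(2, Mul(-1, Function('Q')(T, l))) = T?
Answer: Rational(255, 224) ≈ 1.1384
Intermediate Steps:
Function('Q')(T, l) = Add(2, Mul(-1, T))
Function('S')(B) = Rational(-1, 4) (Function('S')(B) = Pow(-4, -1) = Rational(-1, 4))
Function('X')(v, K) = Add(30, v)
b = -16
Function('P')(W, N) = Add(-16, Pow(W, 2)) (Function('P')(W, N) = Add(Mul(W, W), -16) = Add(Pow(W, 2), -16) = Add(-16, Pow(W, 2)))
Mul(Function('P')(Function('S')(-6), Function('X')(-6, -7)), Pow(Function('Q')(16, -23), -1)) = Mul(Add(-16, Pow(Rational(-1, 4), 2)), Pow(Add(2, Mul(-1, 16)), -1)) = Mul(Add(-16, Rational(1, 16)), Pow(Add(2, -16), -1)) = Mul(Rational(-255, 16), Pow(-14, -1)) = Mul(Rational(-255, 16), Rational(-1, 14)) = Rational(255, 224)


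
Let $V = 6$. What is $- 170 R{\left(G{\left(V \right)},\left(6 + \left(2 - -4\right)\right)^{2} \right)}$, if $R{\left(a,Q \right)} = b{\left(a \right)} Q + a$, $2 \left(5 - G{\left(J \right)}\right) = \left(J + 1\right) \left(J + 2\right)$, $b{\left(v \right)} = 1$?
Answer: $-20570$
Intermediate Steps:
$G{\left(J \right)} = 5 - \frac{\left(1 + J\right) \left(2 + J\right)}{2}$ ($G{\left(J \right)} = 5 - \frac{\left(J + 1\right) \left(J + 2\right)}{2} = 5 - \frac{\left(1 + J\right) \left(2 + J\right)}{2}$)
$R{\left(a,Q \right)} = Q + a$ ($R{\left(a,Q \right)} = 1 Q + a = Q + a$)
$- 170 R{\left(G{\left(V \right)},\left(6 + \left(2 - -4\right)\right)^{2} \right)} = - 170 \left(\left(6 + \left(2 - -4\right)\right)^{2} - \left(5 + 18\right)\right) = - 170 \left(\left(6 + \left(2 + 4\right)\right)^{2} - 23\right) = - 170 \left(\left(6 + 6\right)^{2} - 23\right) = - 170 \left(12^{2} - 23\right) = - 170 \left(144 - 23\right) = \left(-170\right) 121 = -20570$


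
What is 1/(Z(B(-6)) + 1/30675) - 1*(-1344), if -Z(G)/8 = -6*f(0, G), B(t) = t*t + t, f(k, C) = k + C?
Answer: 59367200019/44172001 ≈ 1344.0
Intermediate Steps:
f(k, C) = C + k
B(t) = t + t**2 (B(t) = t**2 + t = t + t**2)
Z(G) = 48*G (Z(G) = -(-48)*(G + 0) = -(-48)*G = 48*G)
1/(Z(B(-6)) + 1/30675) - 1*(-1344) = 1/(48*(-6*(1 - 6)) + 1/30675) - 1*(-1344) = 1/(48*(-6*(-5)) + 1/30675) + 1344 = 1/(48*30 + 1/30675) + 1344 = 1/(1440 + 1/30675) + 1344 = 1/(44172001/30675) + 1344 = 30675/44172001 + 1344 = 59367200019/44172001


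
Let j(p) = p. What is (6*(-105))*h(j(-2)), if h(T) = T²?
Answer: -2520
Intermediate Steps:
(6*(-105))*h(j(-2)) = (6*(-105))*(-2)² = -630*4 = -2520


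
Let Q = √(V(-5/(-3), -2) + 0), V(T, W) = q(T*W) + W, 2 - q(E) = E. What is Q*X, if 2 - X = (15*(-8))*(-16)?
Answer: -1918*√30/3 ≈ -3501.8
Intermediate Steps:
q(E) = 2 - E
V(T, W) = 2 + W - T*W (V(T, W) = (2 - T*W) + W = 2 + W - T*W)
Q = √30/3 (Q = √((2 - 2 - 1*(-5/(-3))*(-2)) + 0) = √((2 - 2 - 1*(-5*(-⅓))*(-2)) + 0) = √((2 - 2 - 1*5/3*(-2)) + 0) = √((2 - 2 + 10/3) + 0) = √(10/3 + 0) = √(10/3) = √30/3 ≈ 1.8257)
X = -1918 (X = 2 - 15*(-8)*(-16) = 2 - (-120)*(-16) = 2 - 1*1920 = 2 - 1920 = -1918)
Q*X = (√30/3)*(-1918) = -1918*√30/3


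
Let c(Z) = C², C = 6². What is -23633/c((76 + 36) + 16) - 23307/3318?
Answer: -18103361/716688 ≈ -25.260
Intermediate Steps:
C = 36
c(Z) = 1296 (c(Z) = 36² = 1296)
-23633/c((76 + 36) + 16) - 23307/3318 = -23633/1296 - 23307/3318 = -23633*1/1296 - 23307*1/3318 = -23633/1296 - 7769/1106 = -18103361/716688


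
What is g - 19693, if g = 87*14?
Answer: -18475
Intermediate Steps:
g = 1218
g - 19693 = 1218 - 19693 = -18475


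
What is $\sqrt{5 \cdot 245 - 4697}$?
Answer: $4 i \sqrt{217} \approx 58.924 i$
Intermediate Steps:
$\sqrt{5 \cdot 245 - 4697} = \sqrt{1225 - 4697} = \sqrt{-3472} = 4 i \sqrt{217}$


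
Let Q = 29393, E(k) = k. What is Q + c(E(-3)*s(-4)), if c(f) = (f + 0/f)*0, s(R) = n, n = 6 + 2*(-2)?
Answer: 29393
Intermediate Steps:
n = 2 (n = 6 - 4 = 2)
s(R) = 2
c(f) = 0 (c(f) = (f + 0)*0 = f*0 = 0)
Q + c(E(-3)*s(-4)) = 29393 + 0 = 29393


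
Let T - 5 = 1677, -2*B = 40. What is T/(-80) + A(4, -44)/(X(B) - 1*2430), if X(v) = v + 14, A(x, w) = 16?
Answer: -512329/24360 ≈ -21.032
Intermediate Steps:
B = -20 (B = -1/2*40 = -20)
T = 1682 (T = 5 + 1677 = 1682)
X(v) = 14 + v
T/(-80) + A(4, -44)/(X(B) - 1*2430) = 1682/(-80) + 16/((14 - 20) - 1*2430) = 1682*(-1/80) + 16/(-6 - 2430) = -841/40 + 16/(-2436) = -841/40 + 16*(-1/2436) = -841/40 - 4/609 = -512329/24360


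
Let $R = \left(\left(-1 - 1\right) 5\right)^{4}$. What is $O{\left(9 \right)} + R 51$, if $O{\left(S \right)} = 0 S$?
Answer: $510000$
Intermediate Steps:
$O{\left(S \right)} = 0$
$R = 10000$ ($R = \left(\left(-2\right) 5\right)^{4} = \left(-10\right)^{4} = 10000$)
$O{\left(9 \right)} + R 51 = 0 + 10000 \cdot 51 = 0 + 510000 = 510000$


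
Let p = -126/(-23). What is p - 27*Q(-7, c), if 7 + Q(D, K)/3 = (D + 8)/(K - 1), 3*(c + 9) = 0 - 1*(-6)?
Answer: 107199/184 ≈ 582.60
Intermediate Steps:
p = 126/23 (p = -126*(-1/23) = 126/23 ≈ 5.4783)
c = -7 (c = -9 + (0 - 1*(-6))/3 = -9 + (0 + 6)/3 = -9 + (⅓)*6 = -9 + 2 = -7)
Q(D, K) = -21 + 3*(8 + D)/(-1 + K) (Q(D, K) = -21 + 3*((D + 8)/(K - 1)) = -21 + 3*((8 + D)/(-1 + K)) = -21 + 3*(8 + D)/(-1 + K))
p - 27*Q(-7, c) = 126/23 - 81*(15 - 7 - 7*(-7))/(-1 - 7) = 126/23 - 81*(15 - 7 + 49)/(-8) = 126/23 - 81*(-1)*57/8 = 126/23 - 27*(-171/8) = 126/23 + 4617/8 = 107199/184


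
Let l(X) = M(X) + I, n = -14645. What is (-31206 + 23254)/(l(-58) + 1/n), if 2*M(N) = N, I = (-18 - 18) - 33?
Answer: 116457040/1435211 ≈ 81.143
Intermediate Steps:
I = -69 (I = -36 - 33 = -69)
M(N) = N/2
l(X) = -69 + X/2 (l(X) = X/2 - 69 = -69 + X/2)
(-31206 + 23254)/(l(-58) + 1/n) = (-31206 + 23254)/((-69 + (½)*(-58)) + 1/(-14645)) = -7952/((-69 - 29) - 1/14645) = -7952/(-98 - 1/14645) = -7952/(-1435211/14645) = -7952*(-14645/1435211) = 116457040/1435211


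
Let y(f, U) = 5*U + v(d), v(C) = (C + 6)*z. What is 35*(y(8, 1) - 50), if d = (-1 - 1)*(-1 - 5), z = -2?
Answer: -2835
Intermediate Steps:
d = 12 (d = -2*(-6) = 12)
v(C) = -12 - 2*C (v(C) = (C + 6)*(-2) = (6 + C)*(-2) = -12 - 2*C)
y(f, U) = -36 + 5*U (y(f, U) = 5*U + (-12 - 2*12) = 5*U + (-12 - 24) = 5*U - 36 = -36 + 5*U)
35*(y(8, 1) - 50) = 35*((-36 + 5*1) - 50) = 35*((-36 + 5) - 50) = 35*(-31 - 50) = 35*(-81) = -2835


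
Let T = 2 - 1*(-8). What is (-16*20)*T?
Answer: -3200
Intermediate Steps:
T = 10 (T = 2 + 8 = 10)
(-16*20)*T = -16*20*10 = -320*10 = -3200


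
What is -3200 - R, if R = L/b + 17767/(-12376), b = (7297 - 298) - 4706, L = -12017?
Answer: -90620675477/28378168 ≈ -3193.3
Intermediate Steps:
b = 2293 (b = 6999 - 4706 = 2293)
R = -189462123/28378168 (R = -12017/2293 + 17767/(-12376) = -12017*1/2293 + 17767*(-1/12376) = -12017/2293 - 17767/12376 = -189462123/28378168 ≈ -6.6763)
-3200 - R = -3200 - 1*(-189462123/28378168) = -3200 + 189462123/28378168 = -90620675477/28378168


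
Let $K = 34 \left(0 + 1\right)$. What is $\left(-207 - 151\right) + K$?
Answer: $-324$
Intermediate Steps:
$K = 34$ ($K = 34 \cdot 1 = 34$)
$\left(-207 - 151\right) + K = \left(-207 - 151\right) + 34 = -358 + 34 = -324$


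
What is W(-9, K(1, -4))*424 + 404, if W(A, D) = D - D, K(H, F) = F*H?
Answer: 404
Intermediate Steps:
W(A, D) = 0
W(-9, K(1, -4))*424 + 404 = 0*424 + 404 = 0 + 404 = 404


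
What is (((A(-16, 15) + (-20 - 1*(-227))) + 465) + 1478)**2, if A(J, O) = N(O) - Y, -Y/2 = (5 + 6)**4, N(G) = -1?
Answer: 987907761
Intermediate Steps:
Y = -29282 (Y = -2*(5 + 6)**4 = -2*11**4 = -2*14641 = -29282)
A(J, O) = 29281 (A(J, O) = -1 - 1*(-29282) = -1 + 29282 = 29281)
(((A(-16, 15) + (-20 - 1*(-227))) + 465) + 1478)**2 = (((29281 + (-20 - 1*(-227))) + 465) + 1478)**2 = (((29281 + (-20 + 227)) + 465) + 1478)**2 = (((29281 + 207) + 465) + 1478)**2 = ((29488 + 465) + 1478)**2 = (29953 + 1478)**2 = 31431**2 = 987907761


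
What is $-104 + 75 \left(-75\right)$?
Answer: $-5729$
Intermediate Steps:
$-104 + 75 \left(-75\right) = -104 - 5625 = -5729$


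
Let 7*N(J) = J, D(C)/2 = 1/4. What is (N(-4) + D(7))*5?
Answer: -5/14 ≈ -0.35714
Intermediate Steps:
D(C) = 1/2 (D(C) = 2/4 = 2*(1/4) = 1/2)
N(J) = J/7
(N(-4) + D(7))*5 = ((1/7)*(-4) + 1/2)*5 = (-4/7 + 1/2)*5 = -1/14*5 = -5/14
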